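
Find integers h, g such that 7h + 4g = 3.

Step 1: Check solvability.
gcd(7, 4) = 1
Since 1 divides 3, solutions exist.

Step 2: Apply extended Euclidean algorithm to find gcd.
We find integers such that 7*x0 + 4*y0 = 1

Step 3: Scale the particular solution.
Multiply by 3/1 = 3:
h = -3, g = 6

Step 4: Verify.
7*(-3) + 4*(6) = 3 = 3 ✓

h = -3, g = 6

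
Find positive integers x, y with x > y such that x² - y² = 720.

Factor: x² - y² = (x+y)(x-y) = 720.
We need two factors of 720 with the same parity.
Use x+y = 360 and x-y = 2 (product 360·2 = 720).
Adding: 2x = 362, so x = 181.
Subtracting: 2y = 358, so y = 179.
Check: 181² - 179² = 32761 - 32041 = 720 ✓

x = 181, y = 179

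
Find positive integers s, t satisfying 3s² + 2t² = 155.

Try small values of s and check whether (155 - 3s²)/2 is a perfect square.
s = 3: 3·3² = 27, so 2t² = 155 - 27 = 128, giving t² = 64, t = 8.
Check: 3·3² + 2·8² = 27 + 128 = 155 ✓

s = 3, t = 8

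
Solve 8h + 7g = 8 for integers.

Step 1: Check solvability.
gcd(8, 7) = 1
Since 1 divides 8, solutions exist.

Step 2: Apply extended Euclidean algorithm to find gcd.
We find integers such that 8*x0 + 7*y0 = 1

Step 3: Scale the particular solution.
Multiply by 8/1 = 8:
h = 8, g = -8

Step 4: Verify.
8*(8) + 7*(-8) = 8 = 8 ✓

h = 8, g = -8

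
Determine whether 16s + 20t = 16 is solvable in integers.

Step 1: Compute gcd(16, 20).
gcd(16, 20) = 4

Step 2: Check divisibility.
Does 4 divide 16? 16 = 4 x 4, so yes.

By the theorem on linear Diophantine equations, 16s + 20t = 16 has integer solutions if and only if gcd(16, 20) divides 16. Since 4 | 16, solutions exist.

Yes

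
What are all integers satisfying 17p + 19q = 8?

Step 1: Compute gcd(17, 19) = 1.
Since 1 divides 8, solutions exist.

Step 2: Find a particular solution using extended Euclidean algorithm.
We get p₀ = 72, q₀ = -64.
Check: 17*72 + 19*-64 = 8 = 8 ✓

Step 3: Write the general solution.
p = 72 + (19/1)t = 72 + 19t
q = -64 - (17/1)t = -64 - 17t
for any integer t.

p = 72 + 19t, q = -64 - 17t for integer t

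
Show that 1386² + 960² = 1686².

Compute a² + b² = 1386² + 960² = 1920996 + 921600 = 2842596
Compute c² = 1686² = 2842596
Since 2842596 = 2842596, confirmed.

Yes, it is a Pythagorean triple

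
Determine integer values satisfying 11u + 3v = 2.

Step 1: Check solvability.
gcd(11, 3) = 1
Since 1 divides 2, solutions exist.

Step 2: Apply extended Euclidean algorithm to find gcd.
We find integers such that 11*x0 + 3*y0 = 1

Step 3: Scale the particular solution.
Multiply by 2/1 = 2:
u = -2, v = 8

Step 4: Verify.
11*(-2) + 3*(8) = 2 = 2 ✓

u = -2, v = 8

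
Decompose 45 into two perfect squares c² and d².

We need to find integers c, d > 0 such that c² + d² = 45.
Trying c = 3: d² = 45 - 3² = 45 - 9 = 36
d = 6
Check: 3² + 6² = 9 + 36 = 45 ✓

45 = 3² + 6²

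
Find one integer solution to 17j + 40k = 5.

Step 1: Check solvability.
gcd(17, 40) = 1
Since 1 divides 5, solutions exist.

Step 2: Apply extended Euclidean algorithm to find gcd.
We find integers such that 17*x0 + 40*y0 = 1

Step 3: Scale the particular solution.
Multiply by 5/1 = 5:
j = -35, k = 15

Step 4: Verify.
17*(-35) + 40*(15) = 5 = 5 ✓

j = -35, k = 15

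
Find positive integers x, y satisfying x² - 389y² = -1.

We need x² = 389y² - 1. Try successive y:
y = 1: x² = 389·1² - 1 = 388, not a perfect square
y = 2: x² = 389·2² - 1 = 1555, not a perfect square
y = 3: x² = 389·3² - 1 = 3500, not a perfect square
...
y = 65: x² = 389·65² - 1 = 1643524 = 1282² ✓
Check: 1282² - 389·65² = 1643524 - 1643525 = -1 ✓

x = 1282, y = 65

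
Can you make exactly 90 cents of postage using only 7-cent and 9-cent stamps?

We need non-negative x, y with 7x + 9y = 90.
gcd(7, 9) = 1 divides 90, so integer solutions exist.
Search for a non-negative one: x = 0 gives 9y = 90 - 0 = 90, so y = 10.
Check: 7·0 + 9·10 = 90 ✓

Yes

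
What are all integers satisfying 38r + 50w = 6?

Step 1: Compute gcd(38, 50) = 2.
Since 2 divides 6, solutions exist.

Step 2: Find a particular solution using extended Euclidean algorithm.
We get r₀ = 12, w₀ = -9.
Check: 38*12 + 50*-9 = 6 = 6 ✓

Step 3: Write the general solution.
r = 12 + (50/2)t = 12 + 25t
w = -9 - (38/2)t = -9 - 19t
for any integer t.

r = 12 + 25t, w = -9 - 19t for integer t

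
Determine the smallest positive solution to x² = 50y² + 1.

We seek the smallest positive integers (x, y) with x² - 50y² = 1, i.e., x² = 50y² + 1.
Try successive y values:
y = 1: x² = 50·1² + 1 = 51, not a perfect square
y = 2: x² = 50·2² + 1 = 201, not a perfect square
y = 3: x² = 50·3² + 1 = 451, not a perfect square
... continuing the search (or via continued fractions) ...
y = 14: x² = 50·14² + 1 = 9801, x = 99 ✓

Verify: 99² - 50·14² = 9801 - 9800 = 1 ✓

x = 99, y = 14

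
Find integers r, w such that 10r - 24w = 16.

Step 1: Check solvability.
gcd(10, 24) = 2
Since 2 divides 16, solutions exist.

Step 2: Apply extended Euclidean algorithm to find gcd.
We find integers such that 10*x0 + 24*y0 = 2

Step 3: Scale the particular solution.
Multiply by 16/2 = 8:
r = 40, w = 16

Step 4: Verify.
10*(40) - 24*(16) = 16 = 16 ✓

r = 40, w = 16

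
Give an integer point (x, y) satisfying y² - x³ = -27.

Try small integer x values and check whether x³ - 27 is a perfect square.
x = 3: x³ - 27 = 3³ - 27 = 27 - 27 = 0
Is 0 a perfect square? 0² = 0 ✓
So (x, y) = (3, 0) is a solution.

x = 3, y = 0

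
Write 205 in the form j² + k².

We need to find integers j, k > 0 such that j² + k² = 205.
Trying j = 3: k² = 205 - 3² = 205 - 9 = 196
k = 14
Check: 3² + 14² = 9 + 196 = 205 ✓

205 = 3² + 14²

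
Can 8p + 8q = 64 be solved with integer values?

Step 1: Compute gcd(8, 8).
gcd(8, 8) = 8

Step 2: Check divisibility.
Does 8 divide 64? 64 = 8 x 8, so yes.

By the theorem on linear Diophantine equations, 8p + 8q = 64 has integer solutions if and only if gcd(8, 8) divides 64. Since 8 | 64, solutions exist.

Yes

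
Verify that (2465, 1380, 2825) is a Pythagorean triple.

Compute a² + b² = 2465² + 1380² = 6076225 + 1904400 = 7980625
Compute c² = 2825² = 7980625
Since 7980625 = 7980625, confirmed.

Yes, it is a Pythagorean triple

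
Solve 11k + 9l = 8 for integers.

Step 1: Check solvability.
gcd(11, 9) = 1
Since 1 divides 8, solutions exist.

Step 2: Apply extended Euclidean algorithm to find gcd.
We find integers such that 11*x0 + 9*y0 = 1

Step 3: Scale the particular solution.
Multiply by 8/1 = 8:
k = -32, l = 40

Step 4: Verify.
11*(-32) + 9*(40) = 8 = 8 ✓

k = -32, l = 40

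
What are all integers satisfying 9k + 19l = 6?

Step 1: Compute gcd(9, 19) = 1.
Since 1 divides 6, solutions exist.

Step 2: Find a particular solution using extended Euclidean algorithm.
We get k₀ = -12, l₀ = 6.
Check: 9*-12 + 19*6 = 6 = 6 ✓

Step 3: Write the general solution.
k = -12 + (19/1)t = -12 + 19t
l = 6 - (9/1)t = 6 - 9t
for any integer t.

k = -12 + 19t, l = 6 - 9t for integer t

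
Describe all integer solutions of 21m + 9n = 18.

Step 1: Compute gcd(21, 9) = 3.
Since 3 divides 18, solutions exist.

Step 2: Find a particular solution using extended Euclidean algorithm.
We get m₀ = 6, n₀ = -12.
Check: 21*6 + 9*-12 = 18 = 18 ✓

Step 3: Write the general solution.
m = 6 + (9/3)t = 6 + 3t
n = -12 - (21/3)t = -12 - 7t
for any integer t.

m = 6 + 3t, n = -12 - 7t for integer t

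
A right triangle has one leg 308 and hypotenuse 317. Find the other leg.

a² = c² - b² = 100489 - 94864 = 5625
a = 75

75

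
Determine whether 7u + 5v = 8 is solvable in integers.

Step 1: Compute gcd(7, 5).
gcd(7, 5) = 1

Step 2: Check divisibility.
Does 1 divide 8? 8 = 1 x 8, so yes.

By the theorem on linear Diophantine equations, 7u + 5v = 8 has integer solutions if and only if gcd(7, 5) divides 8. Since 1 | 8, solutions exist.

Yes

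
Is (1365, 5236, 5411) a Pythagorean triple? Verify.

Compute a² + b² = 1365² + 5236² = 1863225 + 27415696 = 29278921
Compute c² = 5411² = 29278921
Since 29278921 = 29278921, confirmed.

Yes, it is a Pythagorean triple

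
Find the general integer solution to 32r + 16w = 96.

Step 1: Compute gcd(32, 16) = 16.
Since 16 divides 96, solutions exist.

Step 2: Find a particular solution using extended Euclidean algorithm.
We get r₀ = 0, w₀ = 6.
Check: 32*0 + 16*6 = 96 = 96 ✓

Step 3: Write the general solution.
r = 0 + (16/16)t = 0 + 1t
w = 6 - (32/16)t = 6 - 2t
for any integer t.

r = 0 + 1t, w = 6 - 2t for integer t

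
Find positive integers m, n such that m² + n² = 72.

Search for m with 72 - m² a perfect square.
m = 6: 72 - 6² = 72 - 36 = 36 = 6² ✓
So m = 6, n = 6.

m = 6, n = 6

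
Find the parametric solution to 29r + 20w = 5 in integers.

Step 1: Compute gcd(29, 20) = 1.
Since 1 divides 5, solutions exist.

Step 2: Find a particular solution using extended Euclidean algorithm.
We get r₀ = 45, w₀ = -65.
Check: 29*45 + 20*-65 = 5 = 5 ✓

Step 3: Write the general solution.
r = 45 + (20/1)t = 45 + 20t
w = -65 - (29/1)t = -65 - 29t
for any integer t.

r = 45 + 20t, w = -65 - 29t for integer t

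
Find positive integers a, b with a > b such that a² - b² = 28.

Factor: a² - b² = (a+b)(a-b) = 28.
We need two factors of 28 with the same parity.
Use a+b = 14 and a-b = 2 (product 14·2 = 28).
Adding: 2a = 16, so a = 8.
Subtracting: 2b = 12, so b = 6.
Check: 8² - 6² = 64 - 36 = 28 ✓

a = 8, b = 6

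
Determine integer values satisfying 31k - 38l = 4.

Step 1: Check solvability.
gcd(31, 38) = 1
Since 1 divides 4, solutions exist.

Step 2: Apply extended Euclidean algorithm to find gcd.
We find integers such that 31*x0 + 38*y0 = 1

Step 3: Scale the particular solution.
Multiply by 4/1 = 4:
k = -44, l = -36

Step 4: Verify.
31*(-44) - 38*(-36) = 4 = 4 ✓

k = -44, l = -36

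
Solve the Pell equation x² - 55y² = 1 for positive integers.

We seek the smallest positive integers (x, y) with x² - 55y² = 1, i.e., x² = 55y² + 1.
Try successive y values:
y = 1: x² = 55·1² + 1 = 56, not a perfect square
y = 2: x² = 55·2² + 1 = 221, not a perfect square
y = 3: x² = 55·3² + 1 = 496, not a perfect square
... continuing the search (or via continued fractions) ...
y = 12: x² = 55·12² + 1 = 7921, x = 89 ✓

Verify: 89² - 55·12² = 7921 - 7920 = 1 ✓

x = 89, y = 12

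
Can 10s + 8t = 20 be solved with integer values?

Step 1: Compute gcd(10, 8).
gcd(10, 8) = 2

Step 2: Check divisibility.
Does 2 divide 20? 20 = 2 x 10, so yes.

By the theorem on linear Diophantine equations, 10s + 8t = 20 has integer solutions if and only if gcd(10, 8) divides 20. Since 2 | 20, solutions exist.

Yes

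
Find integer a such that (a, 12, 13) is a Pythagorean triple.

a² = c² - b² = 13² - 12² = 169 - 144 = 25
a = sqrt(25) = 5

5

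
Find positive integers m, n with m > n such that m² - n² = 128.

Factor: m² - n² = (m+n)(m-n) = 128.
We need two factors of 128 with the same parity.
Use m+n = 64 and m-n = 2 (product 64·2 = 128).
Adding: 2m = 66, so m = 33.
Subtracting: 2n = 62, so n = 31.
Check: 33² - 31² = 1089 - 961 = 128 ✓

m = 33, n = 31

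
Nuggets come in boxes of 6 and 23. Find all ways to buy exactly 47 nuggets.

We need non-negative integers (x, y) with 6x + 23y = 47.
For each x in 0..7, check if 47 - 6x is a non-negative multiple of 23.
x = 4: 23y = 23, y = 1 ✓

(4 boxes of 6, 1 boxes of 23)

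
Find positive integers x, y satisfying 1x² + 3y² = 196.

Try small values of x and check whether (196 - 1x²)/3 is a perfect square.
x = 7: 1·7² = 49, so 3y² = 196 - 49 = 147, giving y² = 49, y = 7.
Check: 1·7² + 3·7² = 49 + 147 = 196 ✓

x = 7, y = 7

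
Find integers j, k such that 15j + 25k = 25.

Step 1: Check solvability.
gcd(15, 25) = 5
Since 5 divides 25, solutions exist.

Step 2: Apply extended Euclidean algorithm to find gcd.
We find integers such that 15*x0 + 25*y0 = 5

Step 3: Scale the particular solution.
Multiply by 25/5 = 5:
j = 10, k = -5

Step 4: Verify.
15*(10) + 25*(-5) = 25 = 25 ✓

j = 10, k = -5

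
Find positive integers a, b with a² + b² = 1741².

We need a² + b² = 1741² = 3031081.
Trying: 59² + 1740² = 3481 + 3027600 = 3031081 ✓

(59, 1740, 1741)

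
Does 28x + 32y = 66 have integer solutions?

Step 1: Compute gcd(28, 32).
gcd(28, 32) = 4

Step 2: Check divisibility.
Does 4 divide 66? 66 = 4 x 16 + 2, so no.

By the theorem on linear Diophantine equations, 28x + 32y = 66 has integer solutions if and only if gcd(28, 32) divides 66. Since 4 does not divide 66, no solutions exist.

No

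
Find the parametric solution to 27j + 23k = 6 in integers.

Step 1: Compute gcd(27, 23) = 1.
Since 1 divides 6, solutions exist.

Step 2: Find a particular solution using extended Euclidean algorithm.
We get j₀ = 36, k₀ = -42.
Check: 27*36 + 23*-42 = 6 = 6 ✓

Step 3: Write the general solution.
j = 36 + (23/1)t = 36 + 23t
k = -42 - (27/1)t = -42 - 27t
for any integer t.

j = 36 + 23t, k = -42 - 27t for integer t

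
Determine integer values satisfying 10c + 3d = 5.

Step 1: Check solvability.
gcd(10, 3) = 1
Since 1 divides 5, solutions exist.

Step 2: Apply extended Euclidean algorithm to find gcd.
We find integers such that 10*x0 + 3*y0 = 1

Step 3: Scale the particular solution.
Multiply by 5/1 = 5:
c = 5, d = -15

Step 4: Verify.
10*(5) + 3*(-15) = 5 = 5 ✓

c = 5, d = -15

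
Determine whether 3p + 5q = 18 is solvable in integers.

Step 1: Compute gcd(3, 5).
gcd(3, 5) = 1

Step 2: Check divisibility.
Does 1 divide 18? 18 = 1 x 18, so yes.

By the theorem on linear Diophantine equations, 3p + 5q = 18 has integer solutions if and only if gcd(3, 5) divides 18. Since 1 | 18, solutions exist.

Yes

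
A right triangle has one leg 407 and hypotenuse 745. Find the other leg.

b² = c² - a² = 555025 - 165649 = 389376
b = 624

624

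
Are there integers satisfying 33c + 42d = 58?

Step 1: Compute gcd(33, 42).
gcd(33, 42) = 3

Step 2: Check divisibility.
Does 3 divide 58? 58 = 3 x 19 + 1, so no.

By the theorem on linear Diophantine equations, 33c + 42d = 58 has integer solutions if and only if gcd(33, 42) divides 58. Since 3 does not divide 58, no solutions exist.

No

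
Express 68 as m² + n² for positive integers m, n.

We need to find integers m, n > 0 such that m² + n² = 68.
Trying m = 2: n² = 68 - 2² = 68 - 4 = 64
n = 8
Check: 2² + 8² = 4 + 64 = 68 ✓

68 = 2² + 8²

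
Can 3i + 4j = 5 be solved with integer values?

Step 1: Compute gcd(3, 4).
gcd(3, 4) = 1

Step 2: Check divisibility.
Does 1 divide 5? 5 = 1 x 5, so yes.

By the theorem on linear Diophantine equations, 3i + 4j = 5 has integer solutions if and only if gcd(3, 4) divides 5. Since 1 | 5, solutions exist.

Yes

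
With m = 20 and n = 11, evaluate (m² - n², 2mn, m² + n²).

a = m² - n² = 400 - 121 = 279
b = 2mn = 2·20·11 = 440
c = m² + n² = 400 + 121 = 521
Verify: 279² + 440² = 77841 + 193600 = 271441 = 521² ✓

(279, 440, 521)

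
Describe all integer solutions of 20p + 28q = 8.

Step 1: Compute gcd(20, 28) = 4.
Since 4 divides 8, solutions exist.

Step 2: Find a particular solution using extended Euclidean algorithm.
We get p₀ = 6, q₀ = -4.
Check: 20*6 + 28*-4 = 8 = 8 ✓

Step 3: Write the general solution.
p = 6 + (28/4)t = 6 + 7t
q = -4 - (20/4)t = -4 - 5t
for any integer t.

p = 6 + 7t, q = -4 - 5t for integer t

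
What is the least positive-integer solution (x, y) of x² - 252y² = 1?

We seek the smallest positive integers (x, y) with x² - 252y² = 1, i.e., x² = 252y² + 1.
Try successive y values:
y = 1: x² = 252·1² + 1 = 253, not a perfect square
y = 2: x² = 252·2² + 1 = 1009, not a perfect square
y = 3: x² = 252·3² + 1 = 2269, not a perfect square
... continuing the search (or via continued fractions) ...
y = 8: x² = 252·8² + 1 = 16129, x = 127 ✓

Verify: 127² - 252·8² = 16129 - 16128 = 1 ✓

x = 127, y = 8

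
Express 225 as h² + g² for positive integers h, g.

We need to find integers h, g > 0 such that h² + g² = 225.
Trying h = 9: g² = 225 - 9² = 225 - 81 = 144
g = 12
Check: 9² + 12² = 81 + 144 = 225 ✓

225 = 9² + 12²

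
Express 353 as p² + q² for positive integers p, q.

We need to find integers p, q > 0 such that p² + q² = 353.
Trying p = 8: q² = 353 - 8² = 353 - 64 = 289
q = 17
Check: 8² + 17² = 64 + 289 = 353 ✓

353 = 8² + 17²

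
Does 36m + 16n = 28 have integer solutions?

Step 1: Compute gcd(36, 16).
gcd(36, 16) = 4

Step 2: Check divisibility.
Does 4 divide 28? 28 = 4 x 7, so yes.

By the theorem on linear Diophantine equations, 36m + 16n = 28 has integer solutions if and only if gcd(36, 16) divides 28. Since 4 | 28, solutions exist.

Yes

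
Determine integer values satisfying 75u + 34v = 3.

Step 1: Check solvability.
gcd(75, 34) = 1
Since 1 divides 3, solutions exist.

Step 2: Apply extended Euclidean algorithm to find gcd.
We find integers such that 75*x0 + 34*y0 = 1

Step 3: Scale the particular solution.
Multiply by 3/1 = 3:
u = 15, v = -33

Step 4: Verify.
75*(15) + 34*(-33) = 3 = 3 ✓

u = 15, v = -33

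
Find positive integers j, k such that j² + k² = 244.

Search for j with 244 - j² a perfect square.
j = 10: 244 - 10² = 244 - 100 = 144 = 12² ✓
So j = 10, k = 12.

j = 10, k = 12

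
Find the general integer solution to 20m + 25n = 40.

Step 1: Compute gcd(20, 25) = 5.
Since 5 divides 40, solutions exist.

Step 2: Find a particular solution using extended Euclidean algorithm.
We get m₀ = -8, n₀ = 8.
Check: 20*-8 + 25*8 = 40 = 40 ✓

Step 3: Write the general solution.
m = -8 + (25/5)t = -8 + 5t
n = 8 - (20/5)t = 8 - 4t
for any integer t.

m = -8 + 5t, n = 8 - 4t for integer t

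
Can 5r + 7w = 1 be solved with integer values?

Step 1: Compute gcd(5, 7).
gcd(5, 7) = 1

Step 2: Check divisibility.
Does 1 divide 1? 1 = 1 x 1, so yes.

By the theorem on linear Diophantine equations, 5r + 7w = 1 has integer solutions if and only if gcd(5, 7) divides 1. Since 1 | 1, solutions exist.

Yes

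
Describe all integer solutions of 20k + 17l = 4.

Step 1: Compute gcd(20, 17) = 1.
Since 1 divides 4, solutions exist.

Step 2: Find a particular solution using extended Euclidean algorithm.
We get k₀ = 24, l₀ = -28.
Check: 20*24 + 17*-28 = 4 = 4 ✓

Step 3: Write the general solution.
k = 24 + (17/1)t = 24 + 17t
l = -28 - (20/1)t = -28 - 20t
for any integer t.

k = 24 + 17t, l = -28 - 20t for integer t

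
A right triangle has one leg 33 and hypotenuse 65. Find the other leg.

b² = c² - a² = 4225 - 1089 = 3136
b = 56

56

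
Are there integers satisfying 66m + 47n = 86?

Step 1: Compute gcd(66, 47).
gcd(66, 47) = 1

Step 2: Check divisibility.
Does 1 divide 86? 86 = 1 x 86, so yes.

By the theorem on linear Diophantine equations, 66m + 47n = 86 has integer solutions if and only if gcd(66, 47) divides 86. Since 1 | 86, solutions exist.

Yes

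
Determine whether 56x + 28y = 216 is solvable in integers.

Step 1: Compute gcd(56, 28).
gcd(56, 28) = 28

Step 2: Check divisibility.
Does 28 divide 216? 216 = 28 x 7 + 20, so no.

By the theorem on linear Diophantine equations, 56x + 28y = 216 has integer solutions if and only if gcd(56, 28) divides 216. Since 28 does not divide 216, no solutions exist.

No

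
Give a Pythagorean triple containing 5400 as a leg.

We need the other leg and hypotenuse such that 5400² + x² = c².
Take x = 14080, c = 15080: 5400² + 14080² = 29160000 + 198246400 = 227406400 = 15080² ✓
Triple: (5400, 14080, 15080)

(5400, 14080, 15080)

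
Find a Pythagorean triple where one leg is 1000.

We need the other leg and hypotenuse such that 1000² + x² = c².
Take x = 3045, c = 3205: 1000² + 3045² = 1000000 + 9272025 = 10272025 = 3205² ✓
Triple: (3045, 1000, 3205)

(3045, 1000, 3205)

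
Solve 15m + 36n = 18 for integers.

Step 1: Check solvability.
gcd(15, 36) = 3
Since 3 divides 18, solutions exist.

Step 2: Apply extended Euclidean algorithm to find gcd.
We find integers such that 15*x0 + 36*y0 = 3

Step 3: Scale the particular solution.
Multiply by 18/3 = 6:
m = 30, n = -12

Step 4: Verify.
15*(30) + 36*(-12) = 18 = 18 ✓

m = 30, n = -12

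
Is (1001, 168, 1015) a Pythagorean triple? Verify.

Compute a² + b² = 1001² + 168² = 1002001 + 28224 = 1030225
Compute c² = 1015² = 1030225
Since 1030225 = 1030225, confirmed.

Yes, it is a Pythagorean triple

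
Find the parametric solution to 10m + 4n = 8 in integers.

Step 1: Compute gcd(10, 4) = 2.
Since 2 divides 8, solutions exist.

Step 2: Find a particular solution using extended Euclidean algorithm.
We get m₀ = 4, n₀ = -8.
Check: 10*4 + 4*-8 = 8 = 8 ✓

Step 3: Write the general solution.
m = 4 + (4/2)t = 4 + 2t
n = -8 - (10/2)t = -8 - 5t
for any integer t.

m = 4 + 2t, n = -8 - 5t for integer t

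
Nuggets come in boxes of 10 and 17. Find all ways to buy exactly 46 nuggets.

We need non-negative integers (x, y) with 10x + 17y = 46.
For each x in 0..4, check if 46 - 10x is a non-negative multiple of 17.
No x yields an integer y ≥ 0.

No solution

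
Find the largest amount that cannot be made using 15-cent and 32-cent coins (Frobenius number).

For two coprime denominations a and b, the Frobenius number (largest value not representable as a non-negative combination) is ab - a - b.
Here gcd(15, 32) = 1, so they are coprime.
F(15, 32) = 15·32 - 15 - 32 = 480 - 47 = 433

433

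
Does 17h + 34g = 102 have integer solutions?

Step 1: Compute gcd(17, 34).
gcd(17, 34) = 17

Step 2: Check divisibility.
Does 17 divide 102? 102 = 17 x 6, so yes.

By the theorem on linear Diophantine equations, 17h + 34g = 102 has integer solutions if and only if gcd(17, 34) divides 102. Since 17 | 102, solutions exist.

Yes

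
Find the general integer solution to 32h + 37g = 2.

Step 1: Compute gcd(32, 37) = 1.
Since 1 divides 2, solutions exist.

Step 2: Find a particular solution using extended Euclidean algorithm.
We get h₀ = -30, g₀ = 26.
Check: 32*-30 + 37*26 = 2 = 2 ✓

Step 3: Write the general solution.
h = -30 + (37/1)t = -30 + 37t
g = 26 - (32/1)t = 26 - 32t
for any integer t.

h = -30 + 37t, g = 26 - 32t for integer t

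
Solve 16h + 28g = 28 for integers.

Step 1: Check solvability.
gcd(16, 28) = 4
Since 4 divides 28, solutions exist.

Step 2: Apply extended Euclidean algorithm to find gcd.
We find integers such that 16*x0 + 28*y0 = 4

Step 3: Scale the particular solution.
Multiply by 28/4 = 7:
h = 14, g = -7

Step 4: Verify.
16*(14) + 28*(-7) = 28 = 28 ✓

h = 14, g = -7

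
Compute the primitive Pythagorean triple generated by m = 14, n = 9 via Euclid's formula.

a = m² - n² = 196 - 81 = 115
b = 2mn = 2·14·9 = 252
c = m² + n² = 196 + 81 = 277
Verify: 115² + 252² = 13225 + 63504 = 76729 = 277² ✓

(115, 252, 277)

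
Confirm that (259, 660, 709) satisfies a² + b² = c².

Compute a² + b² = 259² + 660² = 67081 + 435600 = 502681
Compute c² = 709² = 502681
Since 502681 = 502681, confirmed.

Yes, it is a Pythagorean triple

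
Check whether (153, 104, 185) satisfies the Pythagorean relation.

Compute a² + b²:
153² + 104² = 23409 + 10816 = 34225
Compute c²:
185² = 34225
Since 34225 = 34225, it is a Pythagorean triple.

Yes, it is a Pythagorean triple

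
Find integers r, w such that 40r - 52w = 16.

Step 1: Check solvability.
gcd(40, 52) = 4
Since 4 divides 16, solutions exist.

Step 2: Apply extended Euclidean algorithm to find gcd.
We find integers such that 40*x0 + 52*y0 = 4

Step 3: Scale the particular solution.
Multiply by 16/4 = 4:
r = 16, w = 12

Step 4: Verify.
40*(16) - 52*(12) = 16 = 16 ✓

r = 16, w = 12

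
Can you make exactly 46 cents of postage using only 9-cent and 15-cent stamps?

We need non-negative x, y with 9x + 15y = 46.
gcd(9, 15) = 3, and 3 does not divide 46.
No integer solutions exist, so certainly no non-negative ones.

No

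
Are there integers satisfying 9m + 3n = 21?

Step 1: Compute gcd(9, 3).
gcd(9, 3) = 3

Step 2: Check divisibility.
Does 3 divide 21? 21 = 3 x 7, so yes.

By the theorem on linear Diophantine equations, 9m + 3n = 21 has integer solutions if and only if gcd(9, 3) divides 21. Since 3 | 21, solutions exist.

Yes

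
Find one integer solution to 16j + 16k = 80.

Step 1: Check solvability.
gcd(16, 16) = 16
Since 16 divides 80, solutions exist.

Step 2: Apply extended Euclidean algorithm to find gcd.
We find integers such that 16*x0 + 16*y0 = 16

Step 3: Scale the particular solution.
Multiply by 80/16 = 5:
j = 0, k = 5

Step 4: Verify.
16*(0) + 16*(5) = 80 = 80 ✓

j = 0, k = 5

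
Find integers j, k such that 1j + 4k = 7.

Step 1: Check solvability.
gcd(1, 4) = 1
Since 1 divides 7, solutions exist.

Step 2: Apply extended Euclidean algorithm to find gcd.
We find integers such that 1*x0 + 4*y0 = 1

Step 3: Scale the particular solution.
Multiply by 7/1 = 7:
j = 7, k = 0

Step 4: Verify.
1*(7) + 4*(0) = 7 = 7 ✓

j = 7, k = 0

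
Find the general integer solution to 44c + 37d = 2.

Step 1: Compute gcd(44, 37) = 1.
Since 1 divides 2, solutions exist.

Step 2: Find a particular solution using extended Euclidean algorithm.
We get c₀ = 32, d₀ = -38.
Check: 44*32 + 37*-38 = 2 = 2 ✓

Step 3: Write the general solution.
c = 32 + (37/1)t = 32 + 37t
d = -38 - (44/1)t = -38 - 44t
for any integer t.

c = 32 + 37t, d = -38 - 44t for integer t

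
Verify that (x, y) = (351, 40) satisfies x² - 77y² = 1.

Compute x² = 351² = 123201
Compute 77y² = 77·40² = 77·1600 = 123200
x² - 77y² = 123201 - 123200 = 1
Since this equals 1, (351, 40) is a solution.

Yes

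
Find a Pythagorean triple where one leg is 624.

We need the other leg and hypotenuse such that 624² + x² = c².
Take x = 407, c = 745: 624² + 407² = 389376 + 165649 = 555025 = 745² ✓
Triple: (407, 624, 745)

(407, 624, 745)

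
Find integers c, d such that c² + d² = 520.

We need to find integers c, d > 0 such that c² + d² = 520.
Trying c = 6: d² = 520 - 6² = 520 - 36 = 484
d = 22
Check: 6² + 22² = 36 + 484 = 520 ✓

520 = 6² + 22²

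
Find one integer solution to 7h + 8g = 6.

Step 1: Check solvability.
gcd(7, 8) = 1
Since 1 divides 6, solutions exist.

Step 2: Apply extended Euclidean algorithm to find gcd.
We find integers such that 7*x0 + 8*y0 = 1

Step 3: Scale the particular solution.
Multiply by 6/1 = 6:
h = -6, g = 6

Step 4: Verify.
7*(-6) + 8*(6) = 6 = 6 ✓

h = -6, g = 6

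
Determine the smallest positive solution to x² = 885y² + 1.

We seek the smallest positive integers (x, y) with x² - 885y² = 1, i.e., x² = 885y² + 1.
Try successive y values:
y = 1: x² = 885·1² + 1 = 886, not a perfect square
y = 2: x² = 885·2² + 1 = 3541, not a perfect square
y = 3: x² = 885·3² + 1 = 7966, not a perfect square
... continuing the search (or via continued fractions) ...
y = 4: x² = 885·4² + 1 = 14161, x = 119 ✓

Verify: 119² - 885·4² = 14161 - 14160 = 1 ✓

x = 119, y = 4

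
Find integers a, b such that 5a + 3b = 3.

Step 1: Check solvability.
gcd(5, 3) = 1
Since 1 divides 3, solutions exist.

Step 2: Apply extended Euclidean algorithm to find gcd.
We find integers such that 5*x0 + 3*y0 = 1

Step 3: Scale the particular solution.
Multiply by 3/1 = 3:
a = -3, b = 6

Step 4: Verify.
5*(-3) + 3*(6) = 3 = 3 ✓

a = -3, b = 6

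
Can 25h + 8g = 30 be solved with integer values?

Step 1: Compute gcd(25, 8).
gcd(25, 8) = 1

Step 2: Check divisibility.
Does 1 divide 30? 30 = 1 x 30, so yes.

By the theorem on linear Diophantine equations, 25h + 8g = 30 has integer solutions if and only if gcd(25, 8) divides 30. Since 1 | 30, solutions exist.

Yes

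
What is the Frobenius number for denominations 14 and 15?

For two coprime denominations a and b, the Frobenius number (largest value not representable as a non-negative combination) is ab - a - b.
Here gcd(14, 15) = 1, so they are coprime.
F(14, 15) = 14·15 - 14 - 15 = 210 - 29 = 181

181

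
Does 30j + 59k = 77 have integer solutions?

Step 1: Compute gcd(30, 59).
gcd(30, 59) = 1

Step 2: Check divisibility.
Does 1 divide 77? 77 = 1 x 77, so yes.

By the theorem on linear Diophantine equations, 30j + 59k = 77 has integer solutions if and only if gcd(30, 59) divides 77. Since 1 | 77, solutions exist.

Yes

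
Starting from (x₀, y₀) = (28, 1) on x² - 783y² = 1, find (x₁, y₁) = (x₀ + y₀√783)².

Solutions to x² - Dy² = 1 are generated by powers of (x₀ + y₀√D).
The next solution satisfies x₁ + y₁√783 = (x₀ + y₀√783)², giving:
x₁ = x₀² + 783y₀² = 28² + 783·1² = 784 + 783 = 1567
y₁ = 2x₀y₀ = 2·28·1 = 56

Verify: 1567² - 783·56² = 2455489 - 2455488 = 1 ✓

x = 1567, y = 56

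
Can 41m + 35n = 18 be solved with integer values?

Step 1: Compute gcd(41, 35).
gcd(41, 35) = 1

Step 2: Check divisibility.
Does 1 divide 18? 18 = 1 x 18, so yes.

By the theorem on linear Diophantine equations, 41m + 35n = 18 has integer solutions if and only if gcd(41, 35) divides 18. Since 1 | 18, solutions exist.

Yes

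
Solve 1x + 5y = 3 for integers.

Step 1: Check solvability.
gcd(1, 5) = 1
Since 1 divides 3, solutions exist.

Step 2: Apply extended Euclidean algorithm to find gcd.
We find integers such that 1*x0 + 5*y0 = 1

Step 3: Scale the particular solution.
Multiply by 3/1 = 3:
x = 3, y = 0

Step 4: Verify.
1*(3) + 5*(0) = 3 = 3 ✓

x = 3, y = 0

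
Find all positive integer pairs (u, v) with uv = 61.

The positive divisors of 61 are: 1, 61.
Each divisor d gives the pair (d, 61/d):
(1, 61), (61, 1)

(1, 61), (61, 1)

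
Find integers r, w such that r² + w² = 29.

We need to find integers r, w > 0 such that r² + w² = 29.
Trying r = 2: w² = 29 - 2² = 29 - 4 = 25
w = 5
Check: 2² + 5² = 4 + 25 = 29 ✓

29 = 2² + 5²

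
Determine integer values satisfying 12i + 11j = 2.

Step 1: Check solvability.
gcd(12, 11) = 1
Since 1 divides 2, solutions exist.

Step 2: Apply extended Euclidean algorithm to find gcd.
We find integers such that 12*x0 + 11*y0 = 1

Step 3: Scale the particular solution.
Multiply by 2/1 = 2:
i = 2, j = -2

Step 4: Verify.
12*(2) + 11*(-2) = 2 = 2 ✓

i = 2, j = -2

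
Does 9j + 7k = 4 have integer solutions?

Step 1: Compute gcd(9, 7).
gcd(9, 7) = 1

Step 2: Check divisibility.
Does 1 divide 4? 4 = 1 x 4, so yes.

By the theorem on linear Diophantine equations, 9j + 7k = 4 has integer solutions if and only if gcd(9, 7) divides 4. Since 1 | 4, solutions exist.

Yes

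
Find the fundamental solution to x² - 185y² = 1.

We seek the smallest positive integers (x, y) with x² - 185y² = 1, i.e., x² = 185y² + 1.
Try successive y values:
y = 1: x² = 185·1² + 1 = 186, not a perfect square
y = 2: x² = 185·2² + 1 = 741, not a perfect square
y = 3: x² = 185·3² + 1 = 1666, not a perfect square
... continuing the search (or via continued fractions) ...
y = 680: x² = 185·680² + 1 = 85544001, x = 9249 ✓

Verify: 9249² - 185·680² = 85544001 - 85544000 = 1 ✓

x = 9249, y = 680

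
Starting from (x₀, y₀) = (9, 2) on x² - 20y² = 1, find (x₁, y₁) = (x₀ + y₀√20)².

Solutions to x² - Dy² = 1 are generated by powers of (x₀ + y₀√D).
The next solution satisfies x₁ + y₁√20 = (x₀ + y₀√20)², giving:
x₁ = x₀² + 20y₀² = 9² + 20·2² = 81 + 80 = 161
y₁ = 2x₀y₀ = 2·9·2 = 36

Verify: 161² - 20·36² = 25921 - 25920 = 1 ✓

x = 161, y = 36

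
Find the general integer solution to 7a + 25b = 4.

Step 1: Compute gcd(7, 25) = 1.
Since 1 divides 4, solutions exist.

Step 2: Find a particular solution using extended Euclidean algorithm.
We get a₀ = -28, b₀ = 8.
Check: 7*-28 + 25*8 = 4 = 4 ✓

Step 3: Write the general solution.
a = -28 + (25/1)t = -28 + 25t
b = 8 - (7/1)t = 8 - 7t
for any integer t.

a = -28 + 25t, b = 8 - 7t for integer t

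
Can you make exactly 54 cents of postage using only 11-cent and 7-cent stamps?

We need non-negative x, y with 11x + 7y = 54.
gcd(11, 7) = 1 divides 54, so integer solutions exist.
Search for a non-negative one: x = 3 gives 7y = 54 - 33 = 21, so y = 3.
Check: 11·3 + 7·3 = 54 ✓

Yes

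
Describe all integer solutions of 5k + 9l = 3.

Step 1: Compute gcd(5, 9) = 1.
Since 1 divides 3, solutions exist.

Step 2: Find a particular solution using extended Euclidean algorithm.
We get k₀ = 6, l₀ = -3.
Check: 5*6 + 9*-3 = 3 = 3 ✓

Step 3: Write the general solution.
k = 6 + (9/1)t = 6 + 9t
l = -3 - (5/1)t = -3 - 5t
for any integer t.

k = 6 + 9t, l = -3 - 5t for integer t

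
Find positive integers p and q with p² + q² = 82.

We need to find integers p, q > 0 such that p² + q² = 82.
Trying p = 1: q² = 82 - 1² = 82 - 1 = 81
q = 9
Check: 1² + 9² = 1 + 81 = 82 ✓

82 = 1² + 9²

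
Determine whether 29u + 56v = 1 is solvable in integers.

Step 1: Compute gcd(29, 56).
gcd(29, 56) = 1

Step 2: Check divisibility.
Does 1 divide 1? 1 = 1 x 1, so yes.

By the theorem on linear Diophantine equations, 29u + 56v = 1 has integer solutions if and only if gcd(29, 56) divides 1. Since 1 | 1, solutions exist.

Yes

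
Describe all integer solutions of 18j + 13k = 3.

Step 1: Compute gcd(18, 13) = 1.
Since 1 divides 3, solutions exist.

Step 2: Find a particular solution using extended Euclidean algorithm.
We get j₀ = -15, k₀ = 21.
Check: 18*-15 + 13*21 = 3 = 3 ✓

Step 3: Write the general solution.
j = -15 + (13/1)t = -15 + 13t
k = 21 - (18/1)t = 21 - 18t
for any integer t.

j = -15 + 13t, k = 21 - 18t for integer t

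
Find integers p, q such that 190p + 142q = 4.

Step 1: Check solvability.
gcd(190, 142) = 2
Since 2 divides 4, solutions exist.

Step 2: Apply extended Euclidean algorithm to find gcd.
We find integers such that 190*x0 + 142*y0 = 2

Step 3: Scale the particular solution.
Multiply by 4/2 = 2:
p = 6, q = -8

Step 4: Verify.
190*(6) + 142*(-8) = 4 = 4 ✓

p = 6, q = -8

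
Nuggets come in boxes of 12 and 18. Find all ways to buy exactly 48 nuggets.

We need non-negative integers (x, y) with 12x + 18y = 48.
For each x in 0..4, check if 48 - 12x is a non-negative multiple of 18.
x = 1: 18y = 36, y = 2 ✓
x = 4: 18y = 0, y = 0 ✓

(1 boxes of 12, 2 boxes of 18), (4 boxes of 12, 0 boxes of 18)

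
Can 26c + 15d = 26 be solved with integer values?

Step 1: Compute gcd(26, 15).
gcd(26, 15) = 1

Step 2: Check divisibility.
Does 1 divide 26? 26 = 1 x 26, so yes.

By the theorem on linear Diophantine equations, 26c + 15d = 26 has integer solutions if and only if gcd(26, 15) divides 26. Since 1 | 26, solutions exist.

Yes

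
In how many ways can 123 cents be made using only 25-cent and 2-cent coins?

We need non-negative integers (x, y) with 25x + 2y = 123.
For each x from 0 to 4, check if (123 - 25x) is a non-negative multiple of 2.
Solutions (x, y): (1,49), (3,24)
Count: 2

2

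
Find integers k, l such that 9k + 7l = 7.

Step 1: Check solvability.
gcd(9, 7) = 1
Since 1 divides 7, solutions exist.

Step 2: Apply extended Euclidean algorithm to find gcd.
We find integers such that 9*x0 + 7*y0 = 1

Step 3: Scale the particular solution.
Multiply by 7/1 = 7:
k = -21, l = 28

Step 4: Verify.
9*(-21) + 7*(28) = 7 = 7 ✓

k = -21, l = 28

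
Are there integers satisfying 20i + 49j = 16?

Step 1: Compute gcd(20, 49).
gcd(20, 49) = 1

Step 2: Check divisibility.
Does 1 divide 16? 16 = 1 x 16, so yes.

By the theorem on linear Diophantine equations, 20i + 49j = 16 has integer solutions if and only if gcd(20, 49) divides 16. Since 1 | 16, solutions exist.

Yes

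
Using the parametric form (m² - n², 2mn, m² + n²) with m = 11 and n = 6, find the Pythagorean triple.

a = m² - n² = 11² - 6² = 121 - 36 = 85
b = 2mn = 2·11·6 = 132
c = m² + n² = 121 + 36 = 157
Verify: 85² + 132² = 7225 + 17424 = 24649 = 157² ✓

(85, 132, 157)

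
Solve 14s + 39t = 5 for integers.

Step 1: Check solvability.
gcd(14, 39) = 1
Since 1 divides 5, solutions exist.

Step 2: Apply extended Euclidean algorithm to find gcd.
We find integers such that 14*x0 + 39*y0 = 1

Step 3: Scale the particular solution.
Multiply by 5/1 = 5:
s = 70, t = -25

Step 4: Verify.
14*(70) + 39*(-25) = 5 = 5 ✓

s = 70, t = -25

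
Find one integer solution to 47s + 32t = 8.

Step 1: Check solvability.
gcd(47, 32) = 1
Since 1 divides 8, solutions exist.

Step 2: Apply extended Euclidean algorithm to find gcd.
We find integers such that 47*x0 + 32*y0 = 1

Step 3: Scale the particular solution.
Multiply by 8/1 = 8:
s = 120, t = -176

Step 4: Verify.
47*(120) + 32*(-176) = 8 = 8 ✓

s = 120, t = -176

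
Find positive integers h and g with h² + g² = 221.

We need to find integers h, g > 0 such that h² + g² = 221.
Trying h = 5: g² = 221 - 5² = 221 - 25 = 196
g = 14
Check: 5² + 14² = 25 + 196 = 221 ✓

221 = 5² + 14²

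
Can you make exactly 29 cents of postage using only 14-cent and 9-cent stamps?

We need non-negative x, y with 14x + 9y = 29.
gcd(14, 9) = 1 divides 29, so integer solutions exist, but checking x = 0..2 shows none with y ≥ 0.
So 29 cannot be made with non-negative stamp counts.

No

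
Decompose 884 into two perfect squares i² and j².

We need to find integers i, j > 0 such that i² + j² = 884.
Trying i = 10: j² = 884 - 10² = 884 - 100 = 784
j = 28
Check: 10² + 28² = 100 + 784 = 884 ✓

884 = 10² + 28²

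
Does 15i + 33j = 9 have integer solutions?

Step 1: Compute gcd(15, 33).
gcd(15, 33) = 3

Step 2: Check divisibility.
Does 3 divide 9? 9 = 3 x 3, so yes.

By the theorem on linear Diophantine equations, 15i + 33j = 9 has integer solutions if and only if gcd(15, 33) divides 9. Since 3 | 9, solutions exist.

Yes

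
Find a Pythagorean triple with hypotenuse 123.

We need a² + b² = 123² = 15129.
Trying: 27² + 120² = 729 + 14400 = 15129 ✓

(27, 120, 123)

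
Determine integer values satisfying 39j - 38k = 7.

Step 1: Check solvability.
gcd(39, 38) = 1
Since 1 divides 7, solutions exist.

Step 2: Apply extended Euclidean algorithm to find gcd.
We find integers such that 39*x0 + 38*y0 = 1

Step 3: Scale the particular solution.
Multiply by 7/1 = 7:
j = 7, k = 7

Step 4: Verify.
39*(7) - 38*(7) = 7 = 7 ✓

j = 7, k = 7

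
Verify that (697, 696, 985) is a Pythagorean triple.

Compute a² + b² = 697² + 696² = 485809 + 484416 = 970225
Compute c² = 985² = 970225
Since 970225 = 970225, confirmed.

Yes, it is a Pythagorean triple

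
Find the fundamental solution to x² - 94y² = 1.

We seek the smallest positive integers (x, y) with x² - 94y² = 1, i.e., x² = 94y² + 1.
Try successive y values:
y = 1: x² = 94·1² + 1 = 95, not a perfect square
y = 2: x² = 94·2² + 1 = 377, not a perfect square
y = 3: x² = 94·3² + 1 = 847, not a perfect square
... continuing the search (or via continued fractions) ...
y = 221064: x² = 94·221064² + 1 = 4593713457025, x = 2143295 ✓

Verify: 2143295² - 94·221064² = 4593713457025 - 4593713457024 = 1 ✓

x = 2143295, y = 221064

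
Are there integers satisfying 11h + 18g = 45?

Step 1: Compute gcd(11, 18).
gcd(11, 18) = 1

Step 2: Check divisibility.
Does 1 divide 45? 45 = 1 x 45, so yes.

By the theorem on linear Diophantine equations, 11h + 18g = 45 has integer solutions if and only if gcd(11, 18) divides 45. Since 1 | 45, solutions exist.

Yes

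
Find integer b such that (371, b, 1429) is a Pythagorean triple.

b² = c² - a² = 1429² - 371² = 2042041 - 137641 = 1904400
b = sqrt(1904400) = 1380

1380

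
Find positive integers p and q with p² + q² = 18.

We need to find integers p, q > 0 such that p² + q² = 18.
Trying p = 3: q² = 18 - 3² = 18 - 9 = 9
q = 3
Check: 3² + 3² = 9 + 9 = 18 ✓

18 = 3² + 3²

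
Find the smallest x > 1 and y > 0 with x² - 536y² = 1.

We seek the smallest positive integers (x, y) with x² - 536y² = 1, i.e., x² = 536y² + 1.
Try successive y values:
y = 1: x² = 536·1² + 1 = 537, not a perfect square
y = 2: x² = 536·2² + 1 = 2145, not a perfect square
y = 3: x² = 536·3² + 1 = 4825, not a perfect square
... continuing the search (or via continued fractions) ...
y = 6303: x² = 536·6303² + 1 = 21294105625, x = 145925 ✓

Verify: 145925² - 536·6303² = 21294105625 - 21294105624 = 1 ✓

x = 145925, y = 6303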